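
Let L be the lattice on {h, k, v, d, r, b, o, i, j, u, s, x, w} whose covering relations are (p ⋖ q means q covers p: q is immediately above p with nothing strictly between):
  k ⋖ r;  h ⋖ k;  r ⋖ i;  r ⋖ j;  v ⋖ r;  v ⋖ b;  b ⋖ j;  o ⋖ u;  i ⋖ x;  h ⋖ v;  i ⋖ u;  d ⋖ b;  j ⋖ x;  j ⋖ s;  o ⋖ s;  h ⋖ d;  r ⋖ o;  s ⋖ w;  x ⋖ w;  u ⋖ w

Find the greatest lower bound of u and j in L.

Common lower bounds of {u, j}: h, k, r, v.
The greatest among these is r.

r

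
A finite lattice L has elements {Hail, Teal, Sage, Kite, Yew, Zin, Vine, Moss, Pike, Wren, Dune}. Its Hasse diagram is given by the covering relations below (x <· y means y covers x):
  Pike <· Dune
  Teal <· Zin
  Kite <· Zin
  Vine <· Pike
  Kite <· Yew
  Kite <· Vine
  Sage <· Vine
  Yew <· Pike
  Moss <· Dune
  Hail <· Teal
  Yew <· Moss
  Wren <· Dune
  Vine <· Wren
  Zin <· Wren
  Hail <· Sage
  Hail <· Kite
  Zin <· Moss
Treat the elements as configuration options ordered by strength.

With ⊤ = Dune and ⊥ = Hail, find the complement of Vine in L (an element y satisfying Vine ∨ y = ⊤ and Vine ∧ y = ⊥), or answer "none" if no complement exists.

none

For every candidate y, either Vine ∨ y ≠ Dune or Vine ∧ y ≠ Hail; no complement exists.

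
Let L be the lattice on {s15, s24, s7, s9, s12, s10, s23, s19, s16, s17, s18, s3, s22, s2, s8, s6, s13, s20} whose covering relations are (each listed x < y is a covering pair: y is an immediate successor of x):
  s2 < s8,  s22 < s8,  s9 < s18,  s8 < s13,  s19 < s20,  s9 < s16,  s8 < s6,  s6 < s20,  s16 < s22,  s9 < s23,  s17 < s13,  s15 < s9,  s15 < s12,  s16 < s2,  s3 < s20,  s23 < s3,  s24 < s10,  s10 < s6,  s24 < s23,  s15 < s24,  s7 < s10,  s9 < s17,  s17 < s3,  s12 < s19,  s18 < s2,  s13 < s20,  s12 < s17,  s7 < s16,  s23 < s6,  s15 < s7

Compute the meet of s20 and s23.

Common lower bounds of {s20, s23}: s15, s23, s24, s9.
The greatest among these is s23.

s23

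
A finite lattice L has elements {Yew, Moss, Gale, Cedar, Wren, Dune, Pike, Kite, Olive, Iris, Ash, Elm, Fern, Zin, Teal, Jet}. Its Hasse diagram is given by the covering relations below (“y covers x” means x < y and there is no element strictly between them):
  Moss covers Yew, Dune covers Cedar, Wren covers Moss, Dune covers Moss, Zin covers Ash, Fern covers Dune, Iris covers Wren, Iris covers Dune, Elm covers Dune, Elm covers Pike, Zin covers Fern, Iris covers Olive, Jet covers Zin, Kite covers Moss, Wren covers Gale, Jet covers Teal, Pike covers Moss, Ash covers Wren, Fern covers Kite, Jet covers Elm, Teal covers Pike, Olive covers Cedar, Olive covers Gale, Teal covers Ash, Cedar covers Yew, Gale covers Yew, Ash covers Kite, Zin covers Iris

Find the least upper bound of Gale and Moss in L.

Wren

Common upper bounds of {Gale, Moss}: Ash, Iris, Jet, Teal, Wren, Zin.
The least among these is Wren.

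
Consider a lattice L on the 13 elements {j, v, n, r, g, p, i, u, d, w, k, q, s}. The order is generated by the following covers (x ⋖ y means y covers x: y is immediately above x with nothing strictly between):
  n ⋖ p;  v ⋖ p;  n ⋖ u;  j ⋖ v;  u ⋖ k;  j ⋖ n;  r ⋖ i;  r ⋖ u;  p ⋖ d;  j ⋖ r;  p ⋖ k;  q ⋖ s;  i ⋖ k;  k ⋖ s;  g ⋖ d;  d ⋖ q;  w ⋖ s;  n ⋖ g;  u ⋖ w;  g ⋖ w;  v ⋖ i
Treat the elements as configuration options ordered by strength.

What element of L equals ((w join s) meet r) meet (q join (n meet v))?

j

w ∨ s = s
s ∧ r = r
n ∧ v = j
q ∨ j = q
r ∧ q = j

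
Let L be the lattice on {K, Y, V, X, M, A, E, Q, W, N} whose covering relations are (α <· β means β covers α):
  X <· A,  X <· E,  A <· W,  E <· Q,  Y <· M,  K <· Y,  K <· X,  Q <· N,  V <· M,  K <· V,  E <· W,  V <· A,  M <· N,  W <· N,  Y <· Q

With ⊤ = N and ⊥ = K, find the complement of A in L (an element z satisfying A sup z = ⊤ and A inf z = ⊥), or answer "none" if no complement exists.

Need z with A ∨ z = N and A ∧ z = K.
Checking each element gives: Y.

Y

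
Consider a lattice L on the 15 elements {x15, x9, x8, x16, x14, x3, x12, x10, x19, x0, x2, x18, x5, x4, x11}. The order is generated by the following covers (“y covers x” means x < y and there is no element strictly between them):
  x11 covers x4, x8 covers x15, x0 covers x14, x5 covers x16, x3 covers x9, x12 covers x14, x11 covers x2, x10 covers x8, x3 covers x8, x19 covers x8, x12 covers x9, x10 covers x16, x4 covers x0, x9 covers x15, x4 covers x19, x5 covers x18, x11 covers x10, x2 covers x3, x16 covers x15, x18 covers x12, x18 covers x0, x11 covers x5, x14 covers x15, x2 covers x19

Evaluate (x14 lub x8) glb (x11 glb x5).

x0

x14 ∨ x8 = x4
x11 ∧ x5 = x5
x4 ∧ x5 = x0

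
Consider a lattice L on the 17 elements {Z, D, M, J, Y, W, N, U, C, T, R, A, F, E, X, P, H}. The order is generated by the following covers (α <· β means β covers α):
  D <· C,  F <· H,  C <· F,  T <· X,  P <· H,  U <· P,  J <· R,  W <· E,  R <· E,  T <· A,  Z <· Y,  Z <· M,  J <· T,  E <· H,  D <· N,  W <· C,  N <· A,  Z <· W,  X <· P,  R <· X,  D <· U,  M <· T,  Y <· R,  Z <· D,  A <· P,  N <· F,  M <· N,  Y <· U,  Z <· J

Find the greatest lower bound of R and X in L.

Common lower bounds of {R, X}: J, R, Y, Z.
The greatest among these is R.

R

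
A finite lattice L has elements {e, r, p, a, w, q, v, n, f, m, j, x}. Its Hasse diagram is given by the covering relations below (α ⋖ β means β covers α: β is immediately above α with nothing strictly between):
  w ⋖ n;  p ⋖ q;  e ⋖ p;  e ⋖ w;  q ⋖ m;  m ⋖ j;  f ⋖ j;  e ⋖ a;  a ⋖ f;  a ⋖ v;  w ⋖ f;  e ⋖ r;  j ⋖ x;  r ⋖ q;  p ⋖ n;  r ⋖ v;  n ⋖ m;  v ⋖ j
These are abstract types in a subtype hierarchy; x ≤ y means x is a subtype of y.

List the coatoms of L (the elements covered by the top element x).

The coatoms are exactly the elements covered by x: j.

j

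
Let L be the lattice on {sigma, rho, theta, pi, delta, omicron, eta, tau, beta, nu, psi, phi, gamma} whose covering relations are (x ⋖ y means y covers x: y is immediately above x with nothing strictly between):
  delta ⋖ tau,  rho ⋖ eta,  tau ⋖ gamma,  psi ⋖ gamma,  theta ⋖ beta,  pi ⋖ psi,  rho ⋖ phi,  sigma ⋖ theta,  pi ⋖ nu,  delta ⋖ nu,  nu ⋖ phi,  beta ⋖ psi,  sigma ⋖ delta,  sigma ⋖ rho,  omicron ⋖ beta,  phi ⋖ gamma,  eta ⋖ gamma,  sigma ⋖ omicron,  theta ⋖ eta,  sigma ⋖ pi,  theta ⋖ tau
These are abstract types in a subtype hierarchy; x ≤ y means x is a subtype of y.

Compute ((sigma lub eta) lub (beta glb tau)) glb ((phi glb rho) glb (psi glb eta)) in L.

sigma

sigma ∨ eta = eta
beta ∧ tau = theta
eta ∨ theta = eta
phi ∧ rho = rho
psi ∧ eta = theta
rho ∧ theta = sigma
eta ∧ sigma = sigma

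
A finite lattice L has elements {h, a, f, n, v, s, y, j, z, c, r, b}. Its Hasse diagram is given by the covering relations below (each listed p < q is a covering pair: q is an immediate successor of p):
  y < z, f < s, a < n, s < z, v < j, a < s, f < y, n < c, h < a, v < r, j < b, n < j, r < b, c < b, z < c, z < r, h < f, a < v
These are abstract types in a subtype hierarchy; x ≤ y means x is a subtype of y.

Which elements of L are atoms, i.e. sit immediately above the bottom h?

a, f

The atoms are exactly the elements that cover h: a, f.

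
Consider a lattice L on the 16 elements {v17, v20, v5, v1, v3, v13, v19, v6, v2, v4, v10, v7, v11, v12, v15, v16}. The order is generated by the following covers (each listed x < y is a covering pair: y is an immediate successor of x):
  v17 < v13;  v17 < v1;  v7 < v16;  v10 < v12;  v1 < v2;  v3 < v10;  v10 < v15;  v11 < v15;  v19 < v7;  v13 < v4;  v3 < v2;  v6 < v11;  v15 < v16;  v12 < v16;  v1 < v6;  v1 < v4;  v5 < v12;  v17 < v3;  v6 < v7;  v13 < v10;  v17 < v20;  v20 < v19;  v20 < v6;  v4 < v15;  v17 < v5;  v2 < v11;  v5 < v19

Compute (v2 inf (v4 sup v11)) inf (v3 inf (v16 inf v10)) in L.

v4 ∨ v11 = v15
v2 ∧ v15 = v2
v16 ∧ v10 = v10
v3 ∧ v10 = v3
v2 ∧ v3 = v3

v3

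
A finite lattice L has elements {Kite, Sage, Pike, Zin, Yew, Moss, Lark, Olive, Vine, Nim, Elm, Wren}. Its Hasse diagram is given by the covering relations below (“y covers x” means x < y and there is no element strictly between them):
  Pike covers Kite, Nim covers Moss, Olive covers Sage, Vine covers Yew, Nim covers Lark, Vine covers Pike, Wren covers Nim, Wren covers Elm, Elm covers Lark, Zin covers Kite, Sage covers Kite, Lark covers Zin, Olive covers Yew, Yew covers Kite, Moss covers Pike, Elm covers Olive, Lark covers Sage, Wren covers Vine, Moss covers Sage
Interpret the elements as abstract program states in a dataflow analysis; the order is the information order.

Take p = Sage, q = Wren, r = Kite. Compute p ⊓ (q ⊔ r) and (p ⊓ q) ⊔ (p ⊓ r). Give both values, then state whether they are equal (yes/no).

q ⊔ r = Wren, so p ⊓ (q ⊔ r) = Sage ⊓ Wren = Sage.
p ⊓ q = Sage and p ⊓ r = Kite, so (p ⊓ q) ⊔ (p ⊓ r) = Sage ⊔ Kite = Sage.
Equal: yes.

Sage; Sage; yes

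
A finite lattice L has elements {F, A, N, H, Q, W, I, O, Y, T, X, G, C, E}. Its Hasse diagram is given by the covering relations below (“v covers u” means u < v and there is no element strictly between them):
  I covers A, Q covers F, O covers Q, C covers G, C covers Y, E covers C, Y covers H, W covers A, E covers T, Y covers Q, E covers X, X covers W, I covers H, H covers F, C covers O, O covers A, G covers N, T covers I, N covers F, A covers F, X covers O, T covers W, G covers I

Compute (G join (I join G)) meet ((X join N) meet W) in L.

A

I ∨ G = G
G ∨ G = G
X ∨ N = E
E ∧ W = W
G ∧ W = A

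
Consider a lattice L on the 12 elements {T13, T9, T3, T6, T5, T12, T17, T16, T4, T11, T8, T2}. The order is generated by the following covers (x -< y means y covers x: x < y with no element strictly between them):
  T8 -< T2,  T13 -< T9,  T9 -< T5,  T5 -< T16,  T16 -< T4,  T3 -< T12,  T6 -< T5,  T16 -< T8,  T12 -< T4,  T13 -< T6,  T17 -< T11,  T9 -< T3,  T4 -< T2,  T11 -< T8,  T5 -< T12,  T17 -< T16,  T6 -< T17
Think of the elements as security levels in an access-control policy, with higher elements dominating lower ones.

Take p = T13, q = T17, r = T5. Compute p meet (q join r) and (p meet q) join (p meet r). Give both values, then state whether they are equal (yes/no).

q join r = T16, so p meet (q join r) = T13 meet T16 = T13.
p meet q = T13 and p meet r = T13, so (p meet q) join (p meet r) = T13 join T13 = T13.
Equal: yes.

T13; T13; yes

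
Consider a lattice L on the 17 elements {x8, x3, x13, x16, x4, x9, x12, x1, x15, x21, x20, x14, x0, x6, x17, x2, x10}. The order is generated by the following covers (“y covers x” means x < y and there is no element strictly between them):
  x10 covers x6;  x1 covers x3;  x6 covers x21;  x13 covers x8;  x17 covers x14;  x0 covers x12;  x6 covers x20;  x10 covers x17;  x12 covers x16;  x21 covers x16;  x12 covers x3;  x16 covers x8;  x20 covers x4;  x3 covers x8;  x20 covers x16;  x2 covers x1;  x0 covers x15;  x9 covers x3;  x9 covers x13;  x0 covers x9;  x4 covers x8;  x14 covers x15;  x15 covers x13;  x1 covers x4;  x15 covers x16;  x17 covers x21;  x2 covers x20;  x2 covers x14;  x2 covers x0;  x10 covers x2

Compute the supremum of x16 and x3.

Common upper bounds of {x16, x3}: x0, x10, x12, x2.
The least among these is x12.

x12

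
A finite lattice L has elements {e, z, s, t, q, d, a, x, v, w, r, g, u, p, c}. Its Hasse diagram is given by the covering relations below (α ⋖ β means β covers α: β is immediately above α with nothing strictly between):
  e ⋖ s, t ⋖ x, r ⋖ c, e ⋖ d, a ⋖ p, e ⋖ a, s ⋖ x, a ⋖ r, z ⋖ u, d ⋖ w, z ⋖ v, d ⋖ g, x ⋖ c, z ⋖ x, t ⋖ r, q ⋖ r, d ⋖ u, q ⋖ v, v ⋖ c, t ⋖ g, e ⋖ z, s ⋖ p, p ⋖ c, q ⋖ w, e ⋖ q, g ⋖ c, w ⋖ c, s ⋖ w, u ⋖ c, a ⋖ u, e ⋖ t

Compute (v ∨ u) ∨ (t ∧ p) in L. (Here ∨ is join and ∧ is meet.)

c

v ∨ u = c
t ∧ p = e
c ∨ e = c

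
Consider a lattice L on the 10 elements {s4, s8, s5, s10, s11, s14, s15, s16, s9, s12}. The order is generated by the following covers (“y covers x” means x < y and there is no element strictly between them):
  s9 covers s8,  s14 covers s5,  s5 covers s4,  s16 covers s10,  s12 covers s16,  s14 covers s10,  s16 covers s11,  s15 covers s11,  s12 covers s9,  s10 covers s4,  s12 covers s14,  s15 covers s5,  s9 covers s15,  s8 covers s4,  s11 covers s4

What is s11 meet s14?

Common lower bounds of {s11, s14}: s4.
The greatest among these is s4.

s4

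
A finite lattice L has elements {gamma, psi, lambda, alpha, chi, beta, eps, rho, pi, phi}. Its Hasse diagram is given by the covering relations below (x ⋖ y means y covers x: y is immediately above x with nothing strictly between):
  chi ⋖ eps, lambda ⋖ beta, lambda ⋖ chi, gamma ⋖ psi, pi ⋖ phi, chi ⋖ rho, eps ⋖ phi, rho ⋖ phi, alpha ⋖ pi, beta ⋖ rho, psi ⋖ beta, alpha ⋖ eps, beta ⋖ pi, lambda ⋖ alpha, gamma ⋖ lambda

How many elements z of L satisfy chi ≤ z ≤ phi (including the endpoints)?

The interval [chi, phi] = {chi, eps, phi, rho}, which has 4 elements.

4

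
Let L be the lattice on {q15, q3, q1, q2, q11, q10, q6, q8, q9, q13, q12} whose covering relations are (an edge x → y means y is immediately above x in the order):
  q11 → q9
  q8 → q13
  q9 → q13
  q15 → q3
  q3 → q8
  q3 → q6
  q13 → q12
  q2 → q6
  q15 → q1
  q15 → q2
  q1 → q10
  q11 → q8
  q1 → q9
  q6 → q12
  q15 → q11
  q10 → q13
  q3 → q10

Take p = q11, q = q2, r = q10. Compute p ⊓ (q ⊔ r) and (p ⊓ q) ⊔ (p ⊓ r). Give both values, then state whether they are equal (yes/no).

q11; q15; no

q ⊔ r = q12, so p ⊓ (q ⊔ r) = q11 ⊓ q12 = q11.
p ⊓ q = q15 and p ⊓ r = q15, so (p ⊓ q) ⊔ (p ⊓ r) = q15 ⊔ q15 = q15.
Equal: no.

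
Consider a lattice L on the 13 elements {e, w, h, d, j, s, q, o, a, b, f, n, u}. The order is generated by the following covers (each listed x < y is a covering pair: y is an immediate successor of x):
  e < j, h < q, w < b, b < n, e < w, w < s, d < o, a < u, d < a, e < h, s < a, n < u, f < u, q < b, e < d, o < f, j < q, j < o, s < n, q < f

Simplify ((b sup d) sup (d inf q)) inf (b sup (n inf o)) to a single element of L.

b ∨ d = u
d ∧ q = e
u ∨ e = u
n ∧ o = j
b ∨ j = b
u ∧ b = b

b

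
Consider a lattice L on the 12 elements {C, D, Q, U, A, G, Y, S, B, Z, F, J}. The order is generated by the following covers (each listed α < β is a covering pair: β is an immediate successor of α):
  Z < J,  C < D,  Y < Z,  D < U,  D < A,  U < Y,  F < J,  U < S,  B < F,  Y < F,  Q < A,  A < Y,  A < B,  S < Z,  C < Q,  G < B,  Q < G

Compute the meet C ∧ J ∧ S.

Common lower bounds of {C, J, S}: C.
The greatest among these is C.

C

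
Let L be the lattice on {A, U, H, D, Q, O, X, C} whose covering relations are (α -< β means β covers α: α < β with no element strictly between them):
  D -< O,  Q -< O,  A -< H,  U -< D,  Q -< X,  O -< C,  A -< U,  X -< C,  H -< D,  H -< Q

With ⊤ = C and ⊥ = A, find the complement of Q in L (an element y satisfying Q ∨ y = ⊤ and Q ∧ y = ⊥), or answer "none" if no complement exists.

none

For every candidate y, either Q ∨ y ≠ C or Q ∧ y ≠ A; no complement exists.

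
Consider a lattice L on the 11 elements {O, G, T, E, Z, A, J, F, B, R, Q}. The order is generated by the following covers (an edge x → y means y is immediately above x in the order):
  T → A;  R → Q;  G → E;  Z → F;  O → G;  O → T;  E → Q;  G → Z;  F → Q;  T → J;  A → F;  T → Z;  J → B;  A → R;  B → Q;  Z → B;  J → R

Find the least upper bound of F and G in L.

F

Common upper bounds of {F, G}: F, Q.
The least among these is F.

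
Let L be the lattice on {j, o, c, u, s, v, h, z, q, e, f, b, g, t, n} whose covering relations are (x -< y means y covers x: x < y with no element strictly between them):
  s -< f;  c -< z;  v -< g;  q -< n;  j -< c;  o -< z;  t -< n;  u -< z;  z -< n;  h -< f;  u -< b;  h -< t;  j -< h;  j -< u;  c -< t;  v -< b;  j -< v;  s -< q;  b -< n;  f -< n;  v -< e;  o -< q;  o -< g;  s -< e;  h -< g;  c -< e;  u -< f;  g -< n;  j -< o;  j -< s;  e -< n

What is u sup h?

f

Common upper bounds of {u, h}: f, n.
The least among these is f.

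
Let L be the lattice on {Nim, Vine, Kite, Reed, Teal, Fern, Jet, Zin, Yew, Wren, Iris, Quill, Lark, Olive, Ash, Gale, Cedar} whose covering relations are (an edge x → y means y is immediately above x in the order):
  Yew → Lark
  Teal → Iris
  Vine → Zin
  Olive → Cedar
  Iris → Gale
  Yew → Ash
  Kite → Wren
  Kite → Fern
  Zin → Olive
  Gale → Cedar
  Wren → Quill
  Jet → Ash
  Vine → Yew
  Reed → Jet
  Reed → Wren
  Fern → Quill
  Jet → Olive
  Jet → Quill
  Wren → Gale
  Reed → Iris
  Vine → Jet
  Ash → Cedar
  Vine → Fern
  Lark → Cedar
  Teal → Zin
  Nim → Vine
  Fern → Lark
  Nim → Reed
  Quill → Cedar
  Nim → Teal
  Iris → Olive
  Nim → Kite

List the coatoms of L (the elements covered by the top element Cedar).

The coatoms are exactly the elements covered by Cedar: Ash, Gale, Lark, Olive, Quill.

Ash, Gale, Lark, Olive, Quill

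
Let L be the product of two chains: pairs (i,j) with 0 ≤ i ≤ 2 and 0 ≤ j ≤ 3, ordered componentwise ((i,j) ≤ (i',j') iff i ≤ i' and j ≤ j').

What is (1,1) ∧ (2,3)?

In a product of chains, the meet is componentwise min, giving (1,1).

(1,1)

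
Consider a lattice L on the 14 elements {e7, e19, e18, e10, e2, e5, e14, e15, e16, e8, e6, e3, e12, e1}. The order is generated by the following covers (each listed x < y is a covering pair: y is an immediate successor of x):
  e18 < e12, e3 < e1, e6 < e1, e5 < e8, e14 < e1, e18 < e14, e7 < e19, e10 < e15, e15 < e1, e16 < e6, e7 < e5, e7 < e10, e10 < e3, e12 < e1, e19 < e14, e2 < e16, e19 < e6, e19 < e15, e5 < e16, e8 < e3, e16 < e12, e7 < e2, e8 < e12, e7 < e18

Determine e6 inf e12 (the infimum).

e16

Common lower bounds of {e6, e12}: e16, e2, e5, e7.
The greatest among these is e16.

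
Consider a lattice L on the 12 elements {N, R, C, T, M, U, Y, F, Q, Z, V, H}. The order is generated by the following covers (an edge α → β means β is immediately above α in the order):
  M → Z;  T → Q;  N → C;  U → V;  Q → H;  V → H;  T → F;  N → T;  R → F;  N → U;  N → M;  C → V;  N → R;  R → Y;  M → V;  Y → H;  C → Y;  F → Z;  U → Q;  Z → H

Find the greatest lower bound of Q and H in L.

Common lower bounds of {Q, H}: N, Q, T, U.
The greatest among these is Q.

Q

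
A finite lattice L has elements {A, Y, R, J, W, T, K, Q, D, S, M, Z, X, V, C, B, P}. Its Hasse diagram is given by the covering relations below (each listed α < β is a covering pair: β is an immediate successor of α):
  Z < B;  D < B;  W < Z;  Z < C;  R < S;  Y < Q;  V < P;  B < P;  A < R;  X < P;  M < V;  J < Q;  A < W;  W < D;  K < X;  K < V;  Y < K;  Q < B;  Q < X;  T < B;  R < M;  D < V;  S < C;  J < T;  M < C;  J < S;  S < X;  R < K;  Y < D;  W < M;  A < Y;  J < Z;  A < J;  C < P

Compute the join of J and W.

Common upper bounds of {J, W}: B, C, P, Z.
The least among these is Z.

Z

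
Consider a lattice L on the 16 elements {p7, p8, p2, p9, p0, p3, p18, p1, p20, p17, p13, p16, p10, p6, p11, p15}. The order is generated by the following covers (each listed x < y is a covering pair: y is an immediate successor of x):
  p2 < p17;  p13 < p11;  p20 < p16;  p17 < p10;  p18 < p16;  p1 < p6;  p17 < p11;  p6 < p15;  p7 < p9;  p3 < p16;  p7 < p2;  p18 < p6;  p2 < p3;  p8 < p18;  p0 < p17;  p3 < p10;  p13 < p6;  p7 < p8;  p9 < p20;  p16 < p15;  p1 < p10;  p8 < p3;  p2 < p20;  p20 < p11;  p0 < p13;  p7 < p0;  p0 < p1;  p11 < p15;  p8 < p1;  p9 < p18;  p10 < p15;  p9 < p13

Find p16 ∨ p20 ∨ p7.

Common upper bounds of {p16, p20, p7}: p15, p16.
The least among these is p16.

p16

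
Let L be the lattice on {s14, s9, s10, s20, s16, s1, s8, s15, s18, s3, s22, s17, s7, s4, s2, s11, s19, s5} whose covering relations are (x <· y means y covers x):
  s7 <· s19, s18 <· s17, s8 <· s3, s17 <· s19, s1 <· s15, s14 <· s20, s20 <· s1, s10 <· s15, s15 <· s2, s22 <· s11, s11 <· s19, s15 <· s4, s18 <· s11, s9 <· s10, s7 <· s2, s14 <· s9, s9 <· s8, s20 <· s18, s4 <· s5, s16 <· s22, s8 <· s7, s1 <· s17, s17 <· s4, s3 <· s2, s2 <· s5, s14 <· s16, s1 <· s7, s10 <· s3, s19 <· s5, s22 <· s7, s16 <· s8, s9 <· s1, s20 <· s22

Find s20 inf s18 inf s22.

s20

Common lower bounds of {s20, s18, s22}: s14, s20.
The greatest among these is s20.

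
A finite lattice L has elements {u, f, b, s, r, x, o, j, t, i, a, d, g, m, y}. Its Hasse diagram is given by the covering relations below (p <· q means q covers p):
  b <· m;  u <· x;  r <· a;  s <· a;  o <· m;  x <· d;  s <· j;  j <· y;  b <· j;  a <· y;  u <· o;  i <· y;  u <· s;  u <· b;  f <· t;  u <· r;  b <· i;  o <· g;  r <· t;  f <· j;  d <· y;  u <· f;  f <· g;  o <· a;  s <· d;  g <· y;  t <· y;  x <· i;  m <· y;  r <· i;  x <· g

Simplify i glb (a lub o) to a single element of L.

a ∨ o = a
i ∧ a = r

r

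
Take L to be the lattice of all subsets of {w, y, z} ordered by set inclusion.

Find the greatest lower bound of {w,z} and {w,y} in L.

Under ⊆, meet is intersection: {w,z} ∩ {w,y} = {w}.

{w}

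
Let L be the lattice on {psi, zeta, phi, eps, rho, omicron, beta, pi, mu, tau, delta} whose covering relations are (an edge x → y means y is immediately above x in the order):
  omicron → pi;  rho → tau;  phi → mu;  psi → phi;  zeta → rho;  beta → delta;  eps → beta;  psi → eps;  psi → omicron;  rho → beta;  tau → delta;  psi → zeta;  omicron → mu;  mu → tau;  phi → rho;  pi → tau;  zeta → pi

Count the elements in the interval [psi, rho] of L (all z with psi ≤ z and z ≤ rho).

4

The interval [psi, rho] = {phi, psi, rho, zeta}, which has 4 elements.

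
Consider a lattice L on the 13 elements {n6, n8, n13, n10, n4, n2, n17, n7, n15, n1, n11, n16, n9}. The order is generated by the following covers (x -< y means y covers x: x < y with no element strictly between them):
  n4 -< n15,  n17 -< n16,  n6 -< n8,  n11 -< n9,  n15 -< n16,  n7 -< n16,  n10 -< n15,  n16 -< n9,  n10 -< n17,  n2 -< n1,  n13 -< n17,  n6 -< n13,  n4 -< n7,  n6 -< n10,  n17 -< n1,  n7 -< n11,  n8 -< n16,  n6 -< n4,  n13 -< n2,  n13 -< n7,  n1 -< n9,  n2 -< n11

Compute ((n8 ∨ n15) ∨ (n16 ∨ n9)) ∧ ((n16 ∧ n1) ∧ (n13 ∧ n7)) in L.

n8 ∨ n15 = n16
n16 ∨ n9 = n9
n16 ∨ n9 = n9
n16 ∧ n1 = n17
n13 ∧ n7 = n13
n17 ∧ n13 = n13
n9 ∧ n13 = n13

n13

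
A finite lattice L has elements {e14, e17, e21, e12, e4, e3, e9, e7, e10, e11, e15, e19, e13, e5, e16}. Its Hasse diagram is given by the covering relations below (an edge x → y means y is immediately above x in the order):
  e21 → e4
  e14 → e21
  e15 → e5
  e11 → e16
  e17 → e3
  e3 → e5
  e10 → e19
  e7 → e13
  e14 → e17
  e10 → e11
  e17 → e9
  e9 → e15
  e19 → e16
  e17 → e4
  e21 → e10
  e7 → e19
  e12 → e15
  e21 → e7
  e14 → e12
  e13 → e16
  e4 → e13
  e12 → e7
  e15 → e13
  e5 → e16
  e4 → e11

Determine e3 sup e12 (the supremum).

e5

Common upper bounds of {e3, e12}: e16, e5.
The least among these is e5.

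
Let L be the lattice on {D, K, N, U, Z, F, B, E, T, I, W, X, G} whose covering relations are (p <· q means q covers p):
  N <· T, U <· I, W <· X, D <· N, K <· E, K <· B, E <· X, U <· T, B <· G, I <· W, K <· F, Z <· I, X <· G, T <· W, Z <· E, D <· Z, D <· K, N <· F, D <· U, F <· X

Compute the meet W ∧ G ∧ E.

Common lower bounds of {W, G, E}: D, Z.
The greatest among these is Z.

Z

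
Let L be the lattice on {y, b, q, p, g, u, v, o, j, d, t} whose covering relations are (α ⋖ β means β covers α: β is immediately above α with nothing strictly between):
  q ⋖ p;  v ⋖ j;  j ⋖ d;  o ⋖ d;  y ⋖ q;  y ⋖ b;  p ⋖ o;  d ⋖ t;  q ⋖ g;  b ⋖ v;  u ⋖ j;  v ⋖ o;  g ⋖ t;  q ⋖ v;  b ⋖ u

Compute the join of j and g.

Common upper bounds of {j, g}: t.
The least among these is t.

t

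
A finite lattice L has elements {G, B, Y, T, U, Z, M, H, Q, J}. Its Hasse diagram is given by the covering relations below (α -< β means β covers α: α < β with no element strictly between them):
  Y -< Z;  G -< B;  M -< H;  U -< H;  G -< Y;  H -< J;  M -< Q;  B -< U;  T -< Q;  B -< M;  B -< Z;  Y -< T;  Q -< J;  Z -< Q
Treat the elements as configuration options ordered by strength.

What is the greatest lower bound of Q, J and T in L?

T

Common lower bounds of {Q, J, T}: G, T, Y.
The greatest among these is T.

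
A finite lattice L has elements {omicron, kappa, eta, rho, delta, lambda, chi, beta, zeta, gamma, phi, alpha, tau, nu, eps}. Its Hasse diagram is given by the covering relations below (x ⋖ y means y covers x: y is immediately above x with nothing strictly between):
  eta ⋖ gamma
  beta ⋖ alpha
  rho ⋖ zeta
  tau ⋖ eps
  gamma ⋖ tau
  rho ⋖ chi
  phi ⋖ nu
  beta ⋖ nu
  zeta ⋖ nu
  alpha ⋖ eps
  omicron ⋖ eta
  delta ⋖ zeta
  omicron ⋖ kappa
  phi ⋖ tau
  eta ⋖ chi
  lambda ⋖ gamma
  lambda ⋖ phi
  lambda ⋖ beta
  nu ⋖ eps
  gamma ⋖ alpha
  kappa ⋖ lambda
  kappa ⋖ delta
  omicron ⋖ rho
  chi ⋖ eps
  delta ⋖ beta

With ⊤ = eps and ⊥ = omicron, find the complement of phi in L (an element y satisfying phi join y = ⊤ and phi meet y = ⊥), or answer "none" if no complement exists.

Need y with phi ∨ y = eps and phi ∧ y = omicron.
Checking each element gives: chi.

chi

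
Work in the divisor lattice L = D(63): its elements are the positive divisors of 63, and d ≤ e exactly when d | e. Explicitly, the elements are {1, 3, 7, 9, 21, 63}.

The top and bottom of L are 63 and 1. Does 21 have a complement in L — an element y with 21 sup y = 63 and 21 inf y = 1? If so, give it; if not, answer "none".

none

For every candidate y, either 21 ∨ y ≠ 63 or 21 ∧ y ≠ 1; no complement exists.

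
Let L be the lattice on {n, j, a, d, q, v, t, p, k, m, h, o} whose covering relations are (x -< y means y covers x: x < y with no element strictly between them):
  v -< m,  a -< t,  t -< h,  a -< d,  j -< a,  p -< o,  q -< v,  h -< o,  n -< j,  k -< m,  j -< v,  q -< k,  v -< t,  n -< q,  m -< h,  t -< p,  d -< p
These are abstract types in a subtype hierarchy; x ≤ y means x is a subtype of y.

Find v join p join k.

Common upper bounds of {v, p, k}: o.
The least among these is o.

o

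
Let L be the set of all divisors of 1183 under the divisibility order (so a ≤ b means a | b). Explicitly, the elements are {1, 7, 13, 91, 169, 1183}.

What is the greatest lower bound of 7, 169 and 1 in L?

1

Common lower bounds of {7, 169, 1}: 1.
The greatest among these is 1.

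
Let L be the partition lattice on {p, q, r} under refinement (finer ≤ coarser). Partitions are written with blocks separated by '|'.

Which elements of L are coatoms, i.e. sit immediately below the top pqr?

pq|r, pr|q, p|qr

The coatoms are exactly the elements covered by pqr: pq|r, pr|q, p|qr.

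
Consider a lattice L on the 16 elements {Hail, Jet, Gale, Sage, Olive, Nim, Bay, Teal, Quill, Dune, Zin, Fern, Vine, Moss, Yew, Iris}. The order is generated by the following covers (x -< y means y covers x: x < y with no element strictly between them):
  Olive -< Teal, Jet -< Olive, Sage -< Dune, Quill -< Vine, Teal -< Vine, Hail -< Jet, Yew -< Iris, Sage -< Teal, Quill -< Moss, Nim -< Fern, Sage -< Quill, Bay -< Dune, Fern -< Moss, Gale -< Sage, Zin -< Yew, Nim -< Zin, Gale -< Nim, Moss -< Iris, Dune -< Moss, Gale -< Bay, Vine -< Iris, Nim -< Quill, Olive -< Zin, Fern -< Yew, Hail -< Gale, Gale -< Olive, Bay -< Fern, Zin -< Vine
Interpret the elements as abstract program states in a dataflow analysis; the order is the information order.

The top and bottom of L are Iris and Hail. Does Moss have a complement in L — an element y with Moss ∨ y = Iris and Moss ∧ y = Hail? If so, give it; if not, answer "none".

Jet

Need y with Moss ∨ y = Iris and Moss ∧ y = Hail.
Checking each element gives: Jet.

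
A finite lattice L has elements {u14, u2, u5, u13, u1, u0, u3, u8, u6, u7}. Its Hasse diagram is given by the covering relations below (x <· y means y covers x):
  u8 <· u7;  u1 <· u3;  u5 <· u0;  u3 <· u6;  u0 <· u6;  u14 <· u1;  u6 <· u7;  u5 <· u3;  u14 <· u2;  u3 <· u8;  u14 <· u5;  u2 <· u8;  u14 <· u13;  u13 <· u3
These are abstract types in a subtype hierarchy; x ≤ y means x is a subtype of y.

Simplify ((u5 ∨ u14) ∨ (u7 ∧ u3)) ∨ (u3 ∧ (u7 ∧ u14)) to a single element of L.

u5 ∨ u14 = u5
u7 ∧ u3 = u3
u5 ∨ u3 = u3
u7 ∧ u14 = u14
u3 ∧ u14 = u14
u3 ∨ u14 = u3

u3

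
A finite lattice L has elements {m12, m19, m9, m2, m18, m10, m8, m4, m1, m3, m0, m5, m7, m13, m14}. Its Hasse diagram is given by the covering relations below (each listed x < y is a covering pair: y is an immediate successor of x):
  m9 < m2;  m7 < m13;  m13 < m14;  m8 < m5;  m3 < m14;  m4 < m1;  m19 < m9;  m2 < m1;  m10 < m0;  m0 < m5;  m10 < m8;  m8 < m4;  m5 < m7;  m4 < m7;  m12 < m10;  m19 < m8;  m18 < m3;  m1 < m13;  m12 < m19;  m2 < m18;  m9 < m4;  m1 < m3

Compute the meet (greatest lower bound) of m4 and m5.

m8

Common lower bounds of {m4, m5}: m10, m12, m19, m8.
The greatest among these is m8.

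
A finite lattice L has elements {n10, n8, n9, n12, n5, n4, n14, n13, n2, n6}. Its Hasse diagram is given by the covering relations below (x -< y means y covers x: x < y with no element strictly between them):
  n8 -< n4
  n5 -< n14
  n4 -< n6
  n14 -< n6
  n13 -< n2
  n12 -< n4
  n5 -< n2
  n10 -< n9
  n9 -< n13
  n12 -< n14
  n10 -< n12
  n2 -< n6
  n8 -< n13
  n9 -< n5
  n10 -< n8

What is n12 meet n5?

n10

Common lower bounds of {n12, n5}: n10.
The greatest among these is n10.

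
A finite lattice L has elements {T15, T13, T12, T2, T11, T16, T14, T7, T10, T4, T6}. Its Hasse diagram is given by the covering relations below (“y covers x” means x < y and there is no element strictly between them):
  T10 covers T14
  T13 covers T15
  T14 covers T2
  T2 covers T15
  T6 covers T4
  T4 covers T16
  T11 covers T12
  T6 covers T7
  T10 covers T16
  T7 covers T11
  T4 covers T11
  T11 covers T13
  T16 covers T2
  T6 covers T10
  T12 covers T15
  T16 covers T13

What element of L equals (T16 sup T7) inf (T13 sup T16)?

T16 ∨ T7 = T6
T13 ∨ T16 = T16
T6 ∧ T16 = T16

T16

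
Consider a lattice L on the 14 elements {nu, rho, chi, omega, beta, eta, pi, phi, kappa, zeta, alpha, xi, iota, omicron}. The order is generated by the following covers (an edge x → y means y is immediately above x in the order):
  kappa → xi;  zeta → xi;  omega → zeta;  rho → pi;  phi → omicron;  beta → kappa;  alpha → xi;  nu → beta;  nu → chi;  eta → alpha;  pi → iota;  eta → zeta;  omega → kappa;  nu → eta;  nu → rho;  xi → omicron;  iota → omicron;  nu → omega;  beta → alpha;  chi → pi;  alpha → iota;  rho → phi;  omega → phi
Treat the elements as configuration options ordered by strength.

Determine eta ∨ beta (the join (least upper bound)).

Common upper bounds of {eta, beta}: alpha, iota, omicron, xi.
The least among these is alpha.

alpha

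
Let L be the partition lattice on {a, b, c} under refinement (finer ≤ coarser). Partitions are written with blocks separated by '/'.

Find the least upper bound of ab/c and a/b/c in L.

The join of ab/c and a/b/c merges any blocks that overlap across the partitions, giving ab/c.

ab/c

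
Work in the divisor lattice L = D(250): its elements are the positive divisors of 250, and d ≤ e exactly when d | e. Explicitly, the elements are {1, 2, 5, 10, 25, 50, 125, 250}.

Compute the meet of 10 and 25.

In the divisibility order, the meet is the greatest common divisor: gcd(10, 25) = 5.

5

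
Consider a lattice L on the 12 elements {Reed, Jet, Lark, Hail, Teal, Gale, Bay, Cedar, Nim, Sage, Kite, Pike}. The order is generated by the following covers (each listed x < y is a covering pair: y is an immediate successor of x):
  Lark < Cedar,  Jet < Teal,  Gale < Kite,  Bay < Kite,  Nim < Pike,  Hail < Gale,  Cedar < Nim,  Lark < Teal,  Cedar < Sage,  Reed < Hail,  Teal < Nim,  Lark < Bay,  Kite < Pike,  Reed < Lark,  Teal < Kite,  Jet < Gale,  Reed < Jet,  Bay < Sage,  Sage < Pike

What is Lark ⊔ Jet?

Common upper bounds of {Lark, Jet}: Kite, Nim, Pike, Teal.
The least among these is Teal.

Teal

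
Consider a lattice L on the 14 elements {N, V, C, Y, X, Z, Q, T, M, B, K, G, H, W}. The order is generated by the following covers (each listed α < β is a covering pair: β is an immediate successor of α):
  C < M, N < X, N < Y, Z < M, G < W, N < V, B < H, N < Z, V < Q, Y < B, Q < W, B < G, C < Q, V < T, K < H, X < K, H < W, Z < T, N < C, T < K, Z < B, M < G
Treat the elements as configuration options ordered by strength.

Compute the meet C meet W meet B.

Common lower bounds of {C, W, B}: N.
The greatest among these is N.

N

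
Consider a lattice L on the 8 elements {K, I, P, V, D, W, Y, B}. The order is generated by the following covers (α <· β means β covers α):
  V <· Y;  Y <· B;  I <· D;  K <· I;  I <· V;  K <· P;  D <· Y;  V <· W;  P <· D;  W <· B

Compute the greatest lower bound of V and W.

Common lower bounds of {V, W}: I, K, V.
The greatest among these is V.

V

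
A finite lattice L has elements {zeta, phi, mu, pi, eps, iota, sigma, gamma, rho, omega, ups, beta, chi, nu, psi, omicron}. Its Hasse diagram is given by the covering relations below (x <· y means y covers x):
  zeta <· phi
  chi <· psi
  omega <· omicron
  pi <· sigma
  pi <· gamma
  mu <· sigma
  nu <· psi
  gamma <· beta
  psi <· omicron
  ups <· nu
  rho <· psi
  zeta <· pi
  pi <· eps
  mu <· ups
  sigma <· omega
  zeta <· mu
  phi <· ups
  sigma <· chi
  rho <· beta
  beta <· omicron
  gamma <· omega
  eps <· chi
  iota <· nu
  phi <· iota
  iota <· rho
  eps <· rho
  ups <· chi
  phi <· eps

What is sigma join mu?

sigma

Common upper bounds of {sigma, mu}: chi, omega, omicron, psi, sigma.
The least among these is sigma.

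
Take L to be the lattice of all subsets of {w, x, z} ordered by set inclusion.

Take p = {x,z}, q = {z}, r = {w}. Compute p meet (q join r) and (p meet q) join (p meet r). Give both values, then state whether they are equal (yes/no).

q join r = {w,z}, so p meet (q join r) = {x,z} meet {w,z} = {z}.
p meet q = {z} and p meet r = {}, so (p meet q) join (p meet r) = {z} join {} = {z}.
Equal: yes.

{z}; {z}; yes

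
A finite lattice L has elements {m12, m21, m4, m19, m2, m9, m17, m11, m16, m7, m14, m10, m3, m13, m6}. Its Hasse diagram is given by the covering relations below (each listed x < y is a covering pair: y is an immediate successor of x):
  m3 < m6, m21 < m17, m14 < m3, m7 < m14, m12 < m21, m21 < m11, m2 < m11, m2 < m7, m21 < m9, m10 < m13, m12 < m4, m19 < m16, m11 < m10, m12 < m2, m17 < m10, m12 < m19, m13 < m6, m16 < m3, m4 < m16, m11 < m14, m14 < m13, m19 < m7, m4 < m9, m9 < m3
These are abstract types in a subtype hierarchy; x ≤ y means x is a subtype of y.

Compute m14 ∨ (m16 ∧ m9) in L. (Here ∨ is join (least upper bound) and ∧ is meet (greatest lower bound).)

m3

m16 ∧ m9 = m4
m14 ∨ m4 = m3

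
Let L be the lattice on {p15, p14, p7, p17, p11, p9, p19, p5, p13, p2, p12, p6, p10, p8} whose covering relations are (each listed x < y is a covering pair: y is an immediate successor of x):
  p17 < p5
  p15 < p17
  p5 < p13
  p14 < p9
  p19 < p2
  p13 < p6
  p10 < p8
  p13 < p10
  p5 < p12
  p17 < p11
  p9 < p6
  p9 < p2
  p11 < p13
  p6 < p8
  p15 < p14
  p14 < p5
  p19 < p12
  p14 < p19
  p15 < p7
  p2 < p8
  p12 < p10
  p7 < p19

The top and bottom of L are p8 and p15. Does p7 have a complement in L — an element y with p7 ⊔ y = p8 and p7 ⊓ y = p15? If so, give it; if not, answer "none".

p6

Need y with p7 ∨ y = p8 and p7 ∧ y = p15.
Checking each element gives: p6.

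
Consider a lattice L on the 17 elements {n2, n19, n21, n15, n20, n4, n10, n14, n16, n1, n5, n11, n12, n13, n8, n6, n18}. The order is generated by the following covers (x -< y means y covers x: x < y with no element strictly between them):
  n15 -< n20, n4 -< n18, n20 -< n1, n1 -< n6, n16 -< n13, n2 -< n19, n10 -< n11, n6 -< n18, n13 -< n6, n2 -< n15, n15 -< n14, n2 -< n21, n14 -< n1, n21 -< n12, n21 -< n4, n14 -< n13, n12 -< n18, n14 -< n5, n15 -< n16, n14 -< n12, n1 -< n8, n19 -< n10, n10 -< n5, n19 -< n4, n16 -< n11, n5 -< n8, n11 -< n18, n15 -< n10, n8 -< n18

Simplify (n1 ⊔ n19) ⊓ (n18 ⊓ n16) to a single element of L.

n1 ∨ n19 = n8
n18 ∧ n16 = n16
n8 ∧ n16 = n15

n15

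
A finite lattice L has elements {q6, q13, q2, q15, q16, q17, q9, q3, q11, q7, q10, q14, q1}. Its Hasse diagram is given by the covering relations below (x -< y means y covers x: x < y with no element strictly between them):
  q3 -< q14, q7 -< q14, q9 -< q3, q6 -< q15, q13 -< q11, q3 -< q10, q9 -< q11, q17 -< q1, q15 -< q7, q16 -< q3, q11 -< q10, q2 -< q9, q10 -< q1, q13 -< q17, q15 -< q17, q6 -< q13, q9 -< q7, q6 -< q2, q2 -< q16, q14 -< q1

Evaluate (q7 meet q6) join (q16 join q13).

q7 ∧ q6 = q6
q16 ∨ q13 = q10
q6 ∨ q10 = q10

q10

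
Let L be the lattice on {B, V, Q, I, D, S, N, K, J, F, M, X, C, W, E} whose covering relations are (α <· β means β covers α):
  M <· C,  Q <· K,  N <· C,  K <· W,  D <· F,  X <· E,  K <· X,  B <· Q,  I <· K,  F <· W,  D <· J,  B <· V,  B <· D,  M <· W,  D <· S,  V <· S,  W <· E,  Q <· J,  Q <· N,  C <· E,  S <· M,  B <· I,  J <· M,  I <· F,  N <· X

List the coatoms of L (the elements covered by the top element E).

C, W, X

The coatoms are exactly the elements covered by E: C, W, X.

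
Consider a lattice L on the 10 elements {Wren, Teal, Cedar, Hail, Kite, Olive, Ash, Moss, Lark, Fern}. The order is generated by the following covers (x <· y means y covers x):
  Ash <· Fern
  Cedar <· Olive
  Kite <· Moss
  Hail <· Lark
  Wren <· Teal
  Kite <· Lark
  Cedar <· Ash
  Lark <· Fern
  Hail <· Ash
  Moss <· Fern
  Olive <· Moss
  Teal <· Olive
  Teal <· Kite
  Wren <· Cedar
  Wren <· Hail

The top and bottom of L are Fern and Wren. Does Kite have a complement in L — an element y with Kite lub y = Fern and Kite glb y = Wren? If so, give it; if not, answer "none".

Need y with Kite ∨ y = Fern and Kite ∧ y = Wren.
Checking each element gives: Ash.

Ash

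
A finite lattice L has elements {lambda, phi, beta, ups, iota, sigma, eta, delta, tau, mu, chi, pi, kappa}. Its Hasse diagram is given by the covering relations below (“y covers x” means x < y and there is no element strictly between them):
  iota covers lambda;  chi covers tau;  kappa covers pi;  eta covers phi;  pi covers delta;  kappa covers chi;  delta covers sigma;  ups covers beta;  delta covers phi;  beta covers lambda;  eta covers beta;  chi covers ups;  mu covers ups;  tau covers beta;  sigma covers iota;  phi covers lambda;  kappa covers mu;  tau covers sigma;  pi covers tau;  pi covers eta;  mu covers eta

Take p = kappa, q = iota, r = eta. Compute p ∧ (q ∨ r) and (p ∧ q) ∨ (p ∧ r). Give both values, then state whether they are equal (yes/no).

q ∨ r = pi, so p ∧ (q ∨ r) = kappa ∧ pi = pi.
p ∧ q = iota and p ∧ r = eta, so (p ∧ q) ∨ (p ∧ r) = iota ∨ eta = pi.
Equal: yes.

pi; pi; yes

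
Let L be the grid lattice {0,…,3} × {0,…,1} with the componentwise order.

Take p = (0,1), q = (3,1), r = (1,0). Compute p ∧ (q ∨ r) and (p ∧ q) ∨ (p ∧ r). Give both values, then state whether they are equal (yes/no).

q ∨ r = (3,1), so p ∧ (q ∨ r) = (0,1) ∧ (3,1) = (0,1).
p ∧ q = (0,1) and p ∧ r = (0,0), so (p ∧ q) ∨ (p ∧ r) = (0,1) ∨ (0,0) = (0,1).
Equal: yes.

(0,1); (0,1); yes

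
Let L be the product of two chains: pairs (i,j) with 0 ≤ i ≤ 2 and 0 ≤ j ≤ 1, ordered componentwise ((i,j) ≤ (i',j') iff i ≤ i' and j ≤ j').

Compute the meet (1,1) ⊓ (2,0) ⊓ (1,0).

(1,0)

In a product of chains, the meet is componentwise min, giving (1,0).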